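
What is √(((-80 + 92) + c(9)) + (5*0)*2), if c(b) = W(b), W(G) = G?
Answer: √21 ≈ 4.5826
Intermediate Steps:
c(b) = b
√(((-80 + 92) + c(9)) + (5*0)*2) = √(((-80 + 92) + 9) + (5*0)*2) = √((12 + 9) + 0*2) = √(21 + 0) = √21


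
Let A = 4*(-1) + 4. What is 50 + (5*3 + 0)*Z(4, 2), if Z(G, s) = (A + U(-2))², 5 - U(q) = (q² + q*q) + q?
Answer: 65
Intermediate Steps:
U(q) = 5 - q - 2*q² (U(q) = 5 - ((q² + q*q) + q) = 5 - ((q² + q²) + q) = 5 - (2*q² + q) = 5 - (q + 2*q²) = 5 + (-q - 2*q²) = 5 - q - 2*q²)
A = 0 (A = -4 + 4 = 0)
Z(G, s) = 1 (Z(G, s) = (0 + (5 - 1*(-2) - 2*(-2)²))² = (0 + (5 + 2 - 2*4))² = (0 + (5 + 2 - 8))² = (0 - 1)² = (-1)² = 1)
50 + (5*3 + 0)*Z(4, 2) = 50 + (5*3 + 0)*1 = 50 + (15 + 0)*1 = 50 + 15*1 = 50 + 15 = 65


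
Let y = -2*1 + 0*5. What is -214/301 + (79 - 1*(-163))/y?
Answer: -36635/301 ≈ -121.71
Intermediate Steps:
y = -2 (y = -2 + 0 = -2)
-214/301 + (79 - 1*(-163))/y = -214/301 + (79 - 1*(-163))/(-2) = -214*1/301 + (79 + 163)*(-½) = -214/301 + 242*(-½) = -214/301 - 121 = -36635/301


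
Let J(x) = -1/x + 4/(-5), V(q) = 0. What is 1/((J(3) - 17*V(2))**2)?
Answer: 225/289 ≈ 0.77855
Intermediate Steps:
J(x) = -4/5 - 1/x (J(x) = -1/x + 4*(-1/5) = -1/x - 4/5 = -4/5 - 1/x)
1/((J(3) - 17*V(2))**2) = 1/(((-4/5 - 1/3) - 17*0)**2) = 1/(((-4/5 - 1*1/3) + 0)**2) = 1/(((-4/5 - 1/3) + 0)**2) = 1/((-17/15 + 0)**2) = 1/((-17/15)**2) = 1/(289/225) = 225/289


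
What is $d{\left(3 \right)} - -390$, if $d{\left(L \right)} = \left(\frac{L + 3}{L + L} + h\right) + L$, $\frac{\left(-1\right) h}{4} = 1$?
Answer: $390$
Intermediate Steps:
$h = -4$ ($h = \left(-4\right) 1 = -4$)
$d{\left(L \right)} = -4 + L + \frac{3 + L}{2 L}$ ($d{\left(L \right)} = \left(\frac{L + 3}{L + L} - 4\right) + L = \left(\frac{3 + L}{2 L} - 4\right) + L = \left(-4 + \frac{3 + L}{2 L}\right) + L = -4 + L + \frac{3 + L}{2 L}$)
$d{\left(3 \right)} - -390 = \left(- \frac{7}{2} + 3 + \frac{3}{2 \cdot 3}\right) - -390 = \left(- \frac{7}{2} + 3 + \frac{3}{2} \cdot \frac{1}{3}\right) + 390 = \left(- \frac{7}{2} + 3 + \frac{1}{2}\right) + 390 = 0 + 390 = 390$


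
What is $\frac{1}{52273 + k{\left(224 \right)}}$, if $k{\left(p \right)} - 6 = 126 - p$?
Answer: $\frac{1}{52181} \approx 1.9164 \cdot 10^{-5}$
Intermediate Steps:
$k{\left(p \right)} = 132 - p$ ($k{\left(p \right)} = 6 - \left(-126 + p\right) = 132 - p$)
$\frac{1}{52273 + k{\left(224 \right)}} = \frac{1}{52273 + \left(132 - 224\right)} = \frac{1}{52273 - 92} = \frac{1}{52181}$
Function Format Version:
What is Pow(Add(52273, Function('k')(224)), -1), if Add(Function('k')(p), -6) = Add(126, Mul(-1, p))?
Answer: Rational(1, 52181) ≈ 1.9164e-5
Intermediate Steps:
Function('k')(p) = Add(132, Mul(-1, p)) (Function('k')(p) = Add(6, Add(126, Mul(-1, p))) = Add(132, Mul(-1, p)))
Pow(Add(52273, Function('k')(224)), -1) = Pow(Add(52273, Add(132, Mul(-1, 224))), -1) = Pow(Add(52273, Add(132, -224)), -1) = Pow(Add(52273, -92), -1) = Pow(52181, -1) = Rational(1, 52181)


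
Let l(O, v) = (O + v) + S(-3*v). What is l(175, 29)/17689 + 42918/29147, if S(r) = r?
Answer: 762586701/515581283 ≈ 1.4791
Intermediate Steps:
l(O, v) = O - 2*v (l(O, v) = (O + v) - 3*v = O - 2*v)
l(175, 29)/17689 + 42918/29147 = (175 - 2*29)/17689 + 42918/29147 = (175 - 58)*(1/17689) + 42918*(1/29147) = 117*(1/17689) + 42918/29147 = 117/17689 + 42918/29147 = 762586701/515581283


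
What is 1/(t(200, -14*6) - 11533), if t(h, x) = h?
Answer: -1/11333 ≈ -8.8238e-5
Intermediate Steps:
1/(t(200, -14*6) - 11533) = 1/(200 - 11533) = 1/(-11333) = -1/11333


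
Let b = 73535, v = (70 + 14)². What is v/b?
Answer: 1008/10505 ≈ 0.095954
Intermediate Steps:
v = 7056 (v = 84² = 7056)
v/b = 7056/73535 = 7056*(1/73535) = 1008/10505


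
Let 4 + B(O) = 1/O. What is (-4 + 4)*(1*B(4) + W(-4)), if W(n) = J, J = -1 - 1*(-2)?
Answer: 0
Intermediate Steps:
J = 1 (J = -1 + 2 = 1)
W(n) = 1
B(O) = -4 + 1/O
(-4 + 4)*(1*B(4) + W(-4)) = (-4 + 4)*(1*(-4 + 1/4) + 1) = 0*(1*(-4 + ¼) + 1) = 0*(1*(-15/4) + 1) = 0*(-15/4 + 1) = 0*(-11/4) = 0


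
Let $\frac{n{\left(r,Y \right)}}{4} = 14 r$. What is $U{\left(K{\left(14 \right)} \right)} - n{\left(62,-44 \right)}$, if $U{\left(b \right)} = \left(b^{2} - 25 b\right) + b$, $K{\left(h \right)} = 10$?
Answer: $-3612$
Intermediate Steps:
$n{\left(r,Y \right)} = 56 r$ ($n{\left(r,Y \right)} = 4 \cdot 14 r = 56 r$)
$U{\left(b \right)} = b^{2} - 24 b$
$U{\left(K{\left(14 \right)} \right)} - n{\left(62,-44 \right)} = 10 \left(-24 + 10\right) - 56 \cdot 62 = 10 \left(-14\right) - 3472 = -140 - 3472 = -3612$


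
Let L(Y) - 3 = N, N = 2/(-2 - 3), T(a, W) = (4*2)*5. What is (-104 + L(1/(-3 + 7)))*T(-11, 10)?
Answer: -4056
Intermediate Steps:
T(a, W) = 40 (T(a, W) = 8*5 = 40)
N = -⅖ (N = 2/(-5) = 2*(-⅕) = -⅖ ≈ -0.40000)
L(Y) = 13/5 (L(Y) = 3 - ⅖ = 13/5)
(-104 + L(1/(-3 + 7)))*T(-11, 10) = (-104 + 13/5)*40 = -507/5*40 = -4056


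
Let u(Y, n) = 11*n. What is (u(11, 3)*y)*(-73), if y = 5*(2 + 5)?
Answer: -84315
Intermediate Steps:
y = 35 (y = 5*7 = 35)
(u(11, 3)*y)*(-73) = ((11*3)*35)*(-73) = (33*35)*(-73) = 1155*(-73) = -84315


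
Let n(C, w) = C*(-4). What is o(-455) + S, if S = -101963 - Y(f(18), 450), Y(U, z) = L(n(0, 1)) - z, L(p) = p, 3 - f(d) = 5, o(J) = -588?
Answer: -102101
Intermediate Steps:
n(C, w) = -4*C
f(d) = -2 (f(d) = 3 - 1*5 = 3 - 5 = -2)
Y(U, z) = -z (Y(U, z) = -4*0 - z = 0 - z = -z)
S = -101513 (S = -101963 - (-1)*450 = -101963 - 1*(-450) = -101963 + 450 = -101513)
o(-455) + S = -588 - 101513 = -102101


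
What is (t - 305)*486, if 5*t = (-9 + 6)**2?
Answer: -736776/5 ≈ -1.4736e+5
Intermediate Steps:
t = 9/5 (t = (-9 + 6)**2/5 = (1/5)*(-3)**2 = (1/5)*9 = 9/5 ≈ 1.8000)
(t - 305)*486 = (9/5 - 305)*486 = -1516/5*486 = -736776/5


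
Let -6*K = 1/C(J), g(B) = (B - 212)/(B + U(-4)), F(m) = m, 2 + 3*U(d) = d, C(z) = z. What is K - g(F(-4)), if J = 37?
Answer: -7993/222 ≈ -36.005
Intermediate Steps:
U(d) = -⅔ + d/3
g(B) = (-212 + B)/(-2 + B) (g(B) = (B - 212)/(B + (-⅔ + (⅓)*(-4))) = (-212 + B)/(B + (-⅔ - 4/3)) = (-212 + B)/(B - 2) = (-212 + B)/(-2 + B))
K = -1/222 (K = -⅙/37 = -⅙*1/37 = -1/222 ≈ -0.0045045)
K - g(F(-4)) = -1/222 - (-212 - 4)/(-2 - 4) = -1/222 - (-216)/(-6) = -1/222 - (-1)*(-216)/6 = -1/222 - 1*36 = -1/222 - 36 = -7993/222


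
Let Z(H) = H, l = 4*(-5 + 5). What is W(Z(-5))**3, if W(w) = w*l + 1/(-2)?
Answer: -1/8 ≈ -0.12500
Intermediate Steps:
l = 0 (l = 4*0 = 0)
W(w) = -1/2 (W(w) = w*0 + 1/(-2) = 0 - 1/2 = -1/2)
W(Z(-5))**3 = (-1/2)**3 = -1/8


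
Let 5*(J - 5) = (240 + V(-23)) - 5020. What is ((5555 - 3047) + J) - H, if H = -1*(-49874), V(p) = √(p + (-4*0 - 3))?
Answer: -48317 + I*√26/5 ≈ -48317.0 + 1.0198*I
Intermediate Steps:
V(p) = √(-3 + p) (V(p) = √(p + (0 - 3)) = √(p - 3) = √(-3 + p))
J = -951 + I*√26/5 (J = 5 + ((240 + √(-3 - 23)) - 5020)/5 = 5 + ((240 + √(-26)) - 5020)/5 = 5 + ((240 + I*√26) - 5020)/5 = 5 + (-4780 + I*√26)/5 = 5 + (-956 + I*√26/5) = -951 + I*√26/5 ≈ -951.0 + 1.0198*I)
H = 49874
((5555 - 3047) + J) - H = ((5555 - 3047) + (-951 + I*√26/5)) - 1*49874 = (2508 + (-951 + I*√26/5)) - 49874 = (1557 + I*√26/5) - 49874 = -48317 + I*√26/5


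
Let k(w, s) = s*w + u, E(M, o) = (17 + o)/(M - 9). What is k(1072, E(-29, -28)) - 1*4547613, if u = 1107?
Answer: -86377718/19 ≈ -4.5462e+6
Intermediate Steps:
E(M, o) = (17 + o)/(-9 + M)
k(w, s) = 1107 + s*w (k(w, s) = s*w + 1107 = 1107 + s*w)
k(1072, E(-29, -28)) - 1*4547613 = (1107 + ((17 - 28)/(-9 - 29))*1072) - 1*4547613 = (1107 + (-11/(-38))*1072) - 4547613 = (1107 - 1/38*(-11)*1072) - 4547613 = (1107 + (11/38)*1072) - 4547613 = (1107 + 5896/19) - 4547613 = 26929/19 - 4547613 = -86377718/19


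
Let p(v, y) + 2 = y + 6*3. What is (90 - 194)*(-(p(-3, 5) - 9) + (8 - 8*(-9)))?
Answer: -7072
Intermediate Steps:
p(v, y) = 16 + y (p(v, y) = -2 + (y + 6*3) = -2 + (y + 18) = -2 + (18 + y) = 16 + y)
(90 - 194)*(-(p(-3, 5) - 9) + (8 - 8*(-9))) = (90 - 194)*(-((16 + 5) - 9) + (8 - 8*(-9))) = -104*(-(21 - 9) + (8 + 72)) = -104*(-1*12 + 80) = -104*(-12 + 80) = -104*68 = -7072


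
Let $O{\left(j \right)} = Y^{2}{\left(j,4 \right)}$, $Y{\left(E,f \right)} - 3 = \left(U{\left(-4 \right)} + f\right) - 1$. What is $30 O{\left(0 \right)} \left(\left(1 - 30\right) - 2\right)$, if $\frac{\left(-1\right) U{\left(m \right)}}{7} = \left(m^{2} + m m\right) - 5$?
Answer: $-31144770$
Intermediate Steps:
$U{\left(m \right)} = 35 - 14 m^{2}$ ($U{\left(m \right)} = - 7 \left(\left(m^{2} + m m\right) - 5\right) = - 7 \left(\left(m^{2} + m^{2}\right) - 5\right) = - 7 \left(2 m^{2} - 5\right) = - 7 \left(-5 + 2 m^{2}\right) = 35 - 14 m^{2}$)
$Y{\left(E,f \right)} = -187 + f$ ($Y{\left(E,f \right)} = 3 + \left(\left(\left(35 - 14 \left(-4\right)^{2}\right) + f\right) - 1\right) = 3 + \left(\left(\left(35 - 224\right) + f\right) - 1\right) = 3 + \left(\left(-189 + f\right) - 1\right) = 3 + \left(-190 + f\right) = -187 + f$)
$O{\left(j \right)} = 33489$ ($O{\left(j \right)} = \left(-187 + 4\right)^{2} = \left(-183\right)^{2} = 33489$)
$30 O{\left(0 \right)} \left(\left(1 - 30\right) - 2\right) = 30 \cdot 33489 \left(\left(1 - 30\right) - 2\right) = 1004670 \left(-29 - 2\right) = 1004670 \left(-31\right) = -31144770$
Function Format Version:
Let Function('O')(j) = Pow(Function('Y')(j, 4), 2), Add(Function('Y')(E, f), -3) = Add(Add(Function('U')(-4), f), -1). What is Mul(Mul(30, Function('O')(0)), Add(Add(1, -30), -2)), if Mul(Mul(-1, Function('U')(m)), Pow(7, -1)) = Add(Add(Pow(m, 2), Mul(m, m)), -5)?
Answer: -31144770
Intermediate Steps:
Function('U')(m) = Add(35, Mul(-14, Pow(m, 2))) (Function('U')(m) = Mul(-7, Add(Add(Pow(m, 2), Mul(m, m)), -5)) = Mul(-7, Add(Add(Pow(m, 2), Pow(m, 2)), -5)) = Mul(-7, Add(Mul(2, Pow(m, 2)), -5)) = Mul(-7, Add(-5, Mul(2, Pow(m, 2)))) = Add(35, Mul(-14, Pow(m, 2))))
Function('Y')(E, f) = Add(-187, f) (Function('Y')(E, f) = Add(3, Add(Add(Add(35, Mul(-14, Pow(-4, 2))), f), -1)) = Add(3, Add(Add(Add(35, Mul(-14, 16)), f), -1)) = Add(3, Add(Add(Add(35, -224), f), -1)) = Add(3, Add(Add(-189, f), -1)) = Add(3, Add(-190, f)) = Add(-187, f))
Function('O')(j) = 33489 (Function('O')(j) = Pow(Add(-187, 4), 2) = Pow(-183, 2) = 33489)
Mul(Mul(30, Function('O')(0)), Add(Add(1, -30), -2)) = Mul(Mul(30, 33489), Add(Add(1, -30), -2)) = Mul(1004670, Add(-29, -2)) = Mul(1004670, -31) = -31144770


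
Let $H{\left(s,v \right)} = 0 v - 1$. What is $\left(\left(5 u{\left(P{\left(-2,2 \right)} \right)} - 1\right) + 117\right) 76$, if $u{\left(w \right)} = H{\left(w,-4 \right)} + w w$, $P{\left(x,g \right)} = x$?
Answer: $9956$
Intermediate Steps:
$H{\left(s,v \right)} = -1$ ($H{\left(s,v \right)} = 0 - 1 = -1$)
$u{\left(w \right)} = -1 + w^{2}$ ($u{\left(w \right)} = -1 + w w = -1 + w^{2}$)
$\left(\left(5 u{\left(P{\left(-2,2 \right)} \right)} - 1\right) + 117\right) 76 = \left(\left(5 \left(-1 + \left(-2\right)^{2}\right) - 1\right) + 117\right) 76 = \left(\left(5 \left(-1 + 4\right) - 1\right) + 117\right) 76 = \left(\left(5 \cdot 3 - 1\right) + 117\right) 76 = \left(\left(15 - 1\right) + 117\right) 76 = \left(14 + 117\right) 76 = 131 \cdot 76 = 9956$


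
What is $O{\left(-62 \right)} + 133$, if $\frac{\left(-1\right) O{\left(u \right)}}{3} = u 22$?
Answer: $4225$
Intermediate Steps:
$O{\left(u \right)} = - 66 u$ ($O{\left(u \right)} = - 3 u 22 = - 3 \cdot 22 u = - 66 u$)
$O{\left(-62 \right)} + 133 = \left(-66\right) \left(-62\right) + 133 = 4092 + 133 = 4225$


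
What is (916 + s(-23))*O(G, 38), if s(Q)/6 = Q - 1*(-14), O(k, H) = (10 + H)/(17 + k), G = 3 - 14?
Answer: 6896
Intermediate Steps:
G = -11
O(k, H) = (10 + H)/(17 + k)
s(Q) = 84 + 6*Q (s(Q) = 6*(Q - 1*(-14)) = 6*(Q + 14) = 6*(14 + Q) = 84 + 6*Q)
(916 + s(-23))*O(G, 38) = (916 + (84 + 6*(-23)))*((10 + 38)/(17 - 11)) = (916 + (84 - 138))*(48/6) = (916 - 54)*((⅙)*48) = 862*8 = 6896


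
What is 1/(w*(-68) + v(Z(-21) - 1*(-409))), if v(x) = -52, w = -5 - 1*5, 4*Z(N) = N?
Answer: 1/628 ≈ 0.0015924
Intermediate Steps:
Z(N) = N/4
w = -10 (w = -5 - 5 = -10)
1/(w*(-68) + v(Z(-21) - 1*(-409))) = 1/(-10*(-68) - 52) = 1/(680 - 52) = 1/628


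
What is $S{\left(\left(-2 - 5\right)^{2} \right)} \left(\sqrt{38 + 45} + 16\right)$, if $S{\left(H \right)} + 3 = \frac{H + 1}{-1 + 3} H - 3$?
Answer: $19504 + 1219 \sqrt{83} \approx 30610.0$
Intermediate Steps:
$S{\left(H \right)} = -6 + H \left(\frac{1}{2} + \frac{H}{2}\right)$ ($S{\left(H \right)} = -3 + \left(\frac{H + 1}{-1 + 3} H - 3\right) = -3 + \left(\frac{1 + H}{2} H - 3\right) = -3 + \left(\left(1 + H\right) \frac{1}{2} H - 3\right) = -3 + \left(\left(\frac{1}{2} + \frac{H}{2}\right) H - 3\right) = -3 + \left(H \left(\frac{1}{2} + \frac{H}{2}\right) - 3\right) = -3 + \left(-3 + H \left(\frac{1}{2} + \frac{H}{2}\right)\right) = -6 + H \left(\frac{1}{2} + \frac{H}{2}\right)$)
$S{\left(\left(-2 - 5\right)^{2} \right)} \left(\sqrt{38 + 45} + 16\right) = \left(-6 + \frac{\left(-2 - 5\right)^{2}}{2} + \frac{\left(\left(-2 - 5\right)^{2}\right)^{2}}{2}\right) \left(\sqrt{38 + 45} + 16\right) = \left(-6 + \frac{\left(-7\right)^{2}}{2} + \frac{\left(\left(-7\right)^{2}\right)^{2}}{2}\right) \left(\sqrt{83} + 16\right) = \left(-6 + \frac{1}{2} \cdot 49 + \frac{49^{2}}{2}\right) \left(16 + \sqrt{83}\right) = \left(-6 + \frac{49}{2} + \frac{1}{2} \cdot 2401\right) \left(16 + \sqrt{83}\right) = \left(-6 + \frac{49}{2} + \frac{2401}{2}\right) \left(16 + \sqrt{83}\right) = 1219 \left(16 + \sqrt{83}\right) = 19504 + 1219 \sqrt{83}$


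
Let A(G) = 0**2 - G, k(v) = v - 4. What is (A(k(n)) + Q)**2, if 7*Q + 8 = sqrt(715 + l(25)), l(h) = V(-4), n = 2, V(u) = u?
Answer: 747/49 + 36*sqrt(79)/49 ≈ 21.775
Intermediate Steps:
k(v) = -4 + v
l(h) = -4
Q = -8/7 + 3*sqrt(79)/7 (Q = -8/7 + sqrt(715 - 4)/7 = -8/7 + sqrt(711)/7 = -8/7 + (3*sqrt(79))/7 = -8/7 + 3*sqrt(79)/7 ≈ 2.6664)
A(G) = -G (A(G) = 0 - G = -G)
(A(k(n)) + Q)**2 = (-(-4 + 2) + (-8/7 + 3*sqrt(79)/7))**2 = (-1*(-2) + (-8/7 + 3*sqrt(79)/7))**2 = (2 + (-8/7 + 3*sqrt(79)/7))**2 = (6/7 + 3*sqrt(79)/7)**2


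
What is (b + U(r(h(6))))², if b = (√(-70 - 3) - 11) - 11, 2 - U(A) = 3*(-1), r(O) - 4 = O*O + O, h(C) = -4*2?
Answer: (17 - I*√73)² ≈ 216.0 - 290.5*I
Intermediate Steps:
h(C) = -8
r(O) = 4 + O + O² (r(O) = 4 + (O*O + O) = 4 + (O² + O) = 4 + (O + O²) = 4 + O + O²)
U(A) = 5 (U(A) = 2 - 3*(-1) = 2 - 1*(-3) = 2 + 3 = 5)
b = -22 + I*√73 (b = (√(-73) - 11) - 11 = (I*√73 - 11) - 11 = (-11 + I*√73) - 11 = -22 + I*√73 ≈ -22.0 + 8.544*I)
(b + U(r(h(6))))² = ((-22 + I*√73) + 5)² = (-17 + I*√73)²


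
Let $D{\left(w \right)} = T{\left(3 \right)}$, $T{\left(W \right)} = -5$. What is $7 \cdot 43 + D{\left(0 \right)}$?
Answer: $296$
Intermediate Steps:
$D{\left(w \right)} = -5$
$7 \cdot 43 + D{\left(0 \right)} = 7 \cdot 43 - 5 = 301 - 5 = 296$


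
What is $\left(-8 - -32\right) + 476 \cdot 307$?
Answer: $146156$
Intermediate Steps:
$\left(-8 - -32\right) + 476 \cdot 307 = \left(-8 + 32\right) + 146132 = 24 + 146132 = 146156$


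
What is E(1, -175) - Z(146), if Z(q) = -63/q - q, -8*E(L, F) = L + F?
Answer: 49109/292 ≈ 168.18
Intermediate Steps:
E(L, F) = -F/8 - L/8 (E(L, F) = -(L + F)/8 = -(F + L)/8 = -F/8 - L/8)
Z(q) = -q - 63/q
E(1, -175) - Z(146) = (-⅛*(-175) - ⅛*1) - (-1*146 - 63/146) = (175/8 - ⅛) - (-146 - 63*1/146) = 87/4 - (-146 - 63/146) = 87/4 - 1*(-21379/146) = 87/4 + 21379/146 = 49109/292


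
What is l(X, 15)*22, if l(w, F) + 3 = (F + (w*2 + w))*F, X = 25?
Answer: 29634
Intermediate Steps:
l(w, F) = -3 + F*(F + 3*w) (l(w, F) = -3 + (F + (w*2 + w))*F = -3 + (F + (2*w + w))*F = -3 + (F + 3*w)*F = -3 + F*(F + 3*w))
l(X, 15)*22 = (-3 + 15² + 3*15*25)*22 = (-3 + 225 + 1125)*22 = 1347*22 = 29634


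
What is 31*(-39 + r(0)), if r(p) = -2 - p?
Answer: -1271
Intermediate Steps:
31*(-39 + r(0)) = 31*(-39 + (-2 - 1*0)) = 31*(-39 + (-2 + 0)) = 31*(-39 - 2) = 31*(-41) = -1271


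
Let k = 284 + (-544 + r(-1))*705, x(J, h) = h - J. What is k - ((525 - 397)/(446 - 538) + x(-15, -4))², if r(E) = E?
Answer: -203153630/529 ≈ -3.8403e+5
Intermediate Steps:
k = -383941 (k = 284 + (-544 - 1)*705 = 284 - 545*705 = 284 - 384225 = -383941)
k - ((525 - 397)/(446 - 538) + x(-15, -4))² = -383941 - ((525 - 397)/(446 - 538) + (-4 - 1*(-15)))² = -383941 - (128/(-92) + (-4 + 15))² = -383941 - (128*(-1/92) + 11)² = -383941 - (-32/23 + 11)² = -383941 - (221/23)² = -383941 - 1*48841/529 = -383941 - 48841/529 = -203153630/529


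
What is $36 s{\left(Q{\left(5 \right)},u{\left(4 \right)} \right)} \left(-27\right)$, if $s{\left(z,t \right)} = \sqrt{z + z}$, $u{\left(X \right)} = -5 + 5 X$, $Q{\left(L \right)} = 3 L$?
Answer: $- 972 \sqrt{30} \approx -5323.9$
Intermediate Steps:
$s{\left(z,t \right)} = \sqrt{2} \sqrt{z}$ ($s{\left(z,t \right)} = \sqrt{2 z} = \sqrt{2} \sqrt{z}$)
$36 s{\left(Q{\left(5 \right)},u{\left(4 \right)} \right)} \left(-27\right) = 36 \sqrt{2} \sqrt{3 \cdot 5} \left(-27\right) = 36 \sqrt{2} \sqrt{15} \left(-27\right) = 36 \sqrt{30} \left(-27\right) = - 972 \sqrt{30}$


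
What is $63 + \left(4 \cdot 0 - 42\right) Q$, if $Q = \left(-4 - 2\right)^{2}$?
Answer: $-1449$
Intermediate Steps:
$Q = 36$ ($Q = \left(-6\right)^{2} = 36$)
$63 + \left(4 \cdot 0 - 42\right) Q = 63 + \left(4 \cdot 0 - 42\right) 36 = 63 + \left(0 - 42\right) 36 = 63 - 1512 = -1449$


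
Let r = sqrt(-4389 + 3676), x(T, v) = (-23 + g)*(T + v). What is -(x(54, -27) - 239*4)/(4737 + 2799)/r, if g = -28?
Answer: -2333*I*sqrt(713)/5373168 ≈ -0.011594*I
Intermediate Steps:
x(T, v) = -51*T - 51*v (x(T, v) = (-23 - 28)*(T + v) = -51*(T + v) = -51*T - 51*v)
r = I*sqrt(713) (r = sqrt(-713) = I*sqrt(713) ≈ 26.702*I)
-(x(54, -27) - 239*4)/(4737 + 2799)/r = -((-51*54 - 51*(-27)) - 239*4)/(4737 + 2799)/(I*sqrt(713)) = -((-2754 + 1377) - 956)/7536*(-I*sqrt(713)/713) = -(-1377 - 956)*(1/7536)*(-I*sqrt(713)/713) = -(-2333*1/7536)*(-I*sqrt(713)/713) = -(-2333)*(-I*sqrt(713)/713)/7536 = -2333*I*sqrt(713)/5373168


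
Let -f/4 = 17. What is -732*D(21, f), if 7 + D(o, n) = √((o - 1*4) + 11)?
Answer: 5124 - 1464*√7 ≈ 1250.6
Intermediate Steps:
f = -68 (f = -4*17 = -68)
D(o, n) = -7 + √(7 + o) (D(o, n) = -7 + √((o - 1*4) + 11) = -7 + √((o - 4) + 11) = -7 + √((-4 + o) + 11) = -7 + √(7 + o))
-732*D(21, f) = -732*(-7 + √(7 + 21)) = -732*(-7 + √28) = -732*(-7 + 2*√7) = 5124 - 1464*√7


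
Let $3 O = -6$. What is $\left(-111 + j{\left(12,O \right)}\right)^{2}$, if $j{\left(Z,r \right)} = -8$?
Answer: $14161$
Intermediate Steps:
$O = -2$ ($O = \frac{1}{3} \left(-6\right) = -2$)
$\left(-111 + j{\left(12,O \right)}\right)^{2} = \left(-111 - 8\right)^{2} = \left(-119\right)^{2} = 14161$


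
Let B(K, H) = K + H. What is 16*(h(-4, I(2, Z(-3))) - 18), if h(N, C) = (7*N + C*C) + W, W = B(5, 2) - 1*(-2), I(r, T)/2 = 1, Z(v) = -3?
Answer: -528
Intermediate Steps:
I(r, T) = 2 (I(r, T) = 2*1 = 2)
B(K, H) = H + K
W = 9 (W = (2 + 5) - 1*(-2) = 7 + 2 = 9)
h(N, C) = 9 + C² + 7*N (h(N, C) = (7*N + C*C) + 9 = (7*N + C²) + 9 = (C² + 7*N) + 9 = 9 + C² + 7*N)
16*(h(-4, I(2, Z(-3))) - 18) = 16*((9 + 2² + 7*(-4)) - 18) = 16*((9 + 4 - 28) - 18) = 16*(-15 - 18) = 16*(-33) = -528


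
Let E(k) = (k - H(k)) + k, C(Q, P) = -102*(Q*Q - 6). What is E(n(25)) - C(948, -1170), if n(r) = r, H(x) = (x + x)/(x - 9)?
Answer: 733337943/8 ≈ 9.1667e+7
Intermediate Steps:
H(x) = 2*x/(-9 + x) (H(x) = (2*x)/(-9 + x) = 2*x/(-9 + x))
C(Q, P) = 612 - 102*Q² (C(Q, P) = -102*(Q² - 6) = -102*(-6 + Q²) = 612 - 102*Q²)
E(k) = 2*k - 2*k/(-9 + k) (E(k) = (k - 2*k/(-9 + k)) + k = 2*k - 2*k/(-9 + k))
E(n(25)) - C(948, -1170) = 2*25*(-10 + 25)/(-9 + 25) - (612 - 102*948²) = 2*25*15/16 - (612 - 102*898704) = 2*25*(1/16)*15 - (612 - 91667808) = 375/8 - 1*(-91667196) = 375/8 + 91667196 = 733337943/8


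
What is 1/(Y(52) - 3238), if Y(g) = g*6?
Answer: -1/2926 ≈ -0.00034176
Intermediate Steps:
Y(g) = 6*g
1/(Y(52) - 3238) = 1/(6*52 - 3238) = 1/(312 - 3238) = 1/(-2926) = -1/2926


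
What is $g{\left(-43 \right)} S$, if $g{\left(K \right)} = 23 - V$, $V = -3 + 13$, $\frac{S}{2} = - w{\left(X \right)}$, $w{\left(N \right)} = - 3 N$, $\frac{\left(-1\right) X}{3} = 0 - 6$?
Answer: $1404$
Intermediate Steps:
$X = 18$ ($X = - 3 \left(0 - 6\right) = \left(-3\right) \left(-6\right) = 18$)
$S = 108$ ($S = 2 \left(- \left(-3\right) 18\right) = 2 \left(\left(-1\right) \left(-54\right)\right) = 2 \cdot 54 = 108$)
$V = 10$
$g{\left(K \right)} = 13$ ($g{\left(K \right)} = 23 - 10 = 13$)
$g{\left(-43 \right)} S = 13 \cdot 108 = 1404$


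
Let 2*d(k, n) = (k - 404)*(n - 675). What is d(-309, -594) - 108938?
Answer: 686921/2 ≈ 3.4346e+5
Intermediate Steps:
d(k, n) = (-675 + n)*(-404 + k)/2 (d(k, n) = ((k - 404)*(n - 675))/2 = ((-404 + k)*(-675 + n))/2 = ((-675 + n)*(-404 + k))/2 = (-675 + n)*(-404 + k)/2)
d(-309, -594) - 108938 = (136350 - 202*(-594) - 675/2*(-309) + (½)*(-309)*(-594)) - 108938 = (136350 + 119988 + 208575/2 + 91773) - 108938 = 904797/2 - 108938 = 686921/2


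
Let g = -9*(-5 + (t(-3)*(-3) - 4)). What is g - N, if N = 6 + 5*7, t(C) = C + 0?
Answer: -41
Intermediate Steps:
t(C) = C
g = 0 (g = -9*(-5 + (-3*(-3) - 4)) = -9*(-5 + (9 - 4)) = -9*(-5 + 5) = -9*0 = 0)
N = 41 (N = 6 + 35 = 41)
g - N = 0 - 1*41 = 0 - 41 = -41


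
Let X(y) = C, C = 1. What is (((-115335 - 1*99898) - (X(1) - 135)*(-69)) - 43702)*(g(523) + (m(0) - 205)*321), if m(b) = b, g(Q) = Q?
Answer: 17507392042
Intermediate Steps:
X(y) = 1
(((-115335 - 1*99898) - (X(1) - 135)*(-69)) - 43702)*(g(523) + (m(0) - 205)*321) = (((-115335 - 1*99898) - (1 - 135)*(-69)) - 43702)*(523 + (0 - 205)*321) = (((-115335 - 99898) - (-134)*(-69)) - 43702)*(523 - 205*321) = ((-215233 - 1*9246) - 43702)*(523 - 65805) = ((-215233 - 9246) - 43702)*(-65282) = (-224479 - 43702)*(-65282) = -268181*(-65282) = 17507392042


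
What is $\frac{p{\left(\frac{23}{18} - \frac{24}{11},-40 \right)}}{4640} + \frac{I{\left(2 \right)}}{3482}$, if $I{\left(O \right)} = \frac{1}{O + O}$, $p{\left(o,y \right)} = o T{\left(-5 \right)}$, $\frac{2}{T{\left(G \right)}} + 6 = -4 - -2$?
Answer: $\frac{770999}{6397966080} \approx 0.00012051$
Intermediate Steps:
$T{\left(G \right)} = - \frac{1}{4}$ ($T{\left(G \right)} = \frac{2}{-6 - 2} = \frac{2}{-8} = 2 \left(- \frac{1}{8}\right) = - \frac{1}{4}$)
$p{\left(o,y \right)} = - \frac{o}{4}$ ($p{\left(o,y \right)} = o \left(- \frac{1}{4}\right) = - \frac{o}{4}$)
$I{\left(O \right)} = \frac{1}{2 O}$
$\frac{p{\left(\frac{23}{18} - \frac{24}{11},-40 \right)}}{4640} + \frac{I{\left(2 \right)}}{3482} = \frac{\left(- \frac{1}{4}\right) \left(\frac{23}{18} - \frac{24}{11}\right)}{4640} + \frac{\frac{1}{2} \cdot \frac{1}{2}}{3482} = - \frac{23 \cdot \frac{1}{18} - \frac{24}{11}}{4} \cdot \frac{1}{4640} + \frac{1}{2} \cdot \frac{1}{2} \cdot \frac{1}{3482} = - \frac{\frac{23}{18} - \frac{24}{11}}{4} \cdot \frac{1}{4640} + \frac{1}{4} \cdot \frac{1}{3482} = \left(- \frac{1}{4}\right) \left(- \frac{179}{198}\right) \frac{1}{4640} + \frac{1}{13928} = \frac{179}{792} \cdot \frac{1}{4640} + \frac{1}{13928} = \frac{179}{3674880} + \frac{1}{13928} = \frac{770999}{6397966080}$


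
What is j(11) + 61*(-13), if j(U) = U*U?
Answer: -672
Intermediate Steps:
j(U) = U**2
j(11) + 61*(-13) = 11**2 + 61*(-13) = 121 - 793 = -672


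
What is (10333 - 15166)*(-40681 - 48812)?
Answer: 432519669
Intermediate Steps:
(10333 - 15166)*(-40681 - 48812) = -4833*(-89493) = 432519669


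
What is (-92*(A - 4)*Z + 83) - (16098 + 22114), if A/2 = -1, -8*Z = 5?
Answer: -38474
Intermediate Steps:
Z = -5/8 (Z = -⅛*5 = -5/8 ≈ -0.62500)
A = -2 (A = 2*(-1) = -2)
(-92*(A - 4)*Z + 83) - (16098 + 22114) = (-92*(-2 - 4)*(-5)/8 + 83) - (16098 + 22114) = (-(-552)*(-5)/8 + 83) - 1*38212 = (-92*15/4 + 83) - 38212 = (-345 + 83) - 38212 = -262 - 38212 = -38474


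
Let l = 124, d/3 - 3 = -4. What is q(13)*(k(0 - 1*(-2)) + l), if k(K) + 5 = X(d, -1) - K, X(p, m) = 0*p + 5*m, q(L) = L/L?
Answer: 112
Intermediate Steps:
d = -3 (d = 9 + 3*(-4) = 9 - 12 = -3)
q(L) = 1
X(p, m) = 5*m (X(p, m) = 0 + 5*m = 5*m)
k(K) = -10 - K (k(K) = -5 + (5*(-1) - K) = -5 + (-5 - K) = -10 - K)
q(13)*(k(0 - 1*(-2)) + l) = 1*((-10 - (0 - 1*(-2))) + 124) = 1*((-10 - (0 + 2)) + 124) = 1*((-10 - 1*2) + 124) = 1*((-10 - 2) + 124) = 1*(-12 + 124) = 1*112 = 112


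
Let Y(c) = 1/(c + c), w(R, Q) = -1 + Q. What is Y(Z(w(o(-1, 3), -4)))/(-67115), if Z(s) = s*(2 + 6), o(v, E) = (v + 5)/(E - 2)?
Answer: 1/5369200 ≈ 1.8625e-7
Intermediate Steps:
o(v, E) = (5 + v)/(-2 + E)
Z(s) = 8*s (Z(s) = s*8 = 8*s)
Y(c) = 1/(2*c)
Y(Z(w(o(-1, 3), -4)))/(-67115) = (1/(2*((8*(-1 - 4)))))/(-67115) = (1/(2*((8*(-5)))))*(-1/67115) = ((1/2)/(-40))*(-1/67115) = ((1/2)*(-1/40))*(-1/67115) = -1/80*(-1/67115) = 1/5369200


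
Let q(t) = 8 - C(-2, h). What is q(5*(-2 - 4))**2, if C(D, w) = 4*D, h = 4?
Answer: 256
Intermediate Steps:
q(t) = 16 (q(t) = 8 - 4*(-2) = 8 - 1*(-8) = 8 + 8 = 16)
q(5*(-2 - 4))**2 = 16**2 = 256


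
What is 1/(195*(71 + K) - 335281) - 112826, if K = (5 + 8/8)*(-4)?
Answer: -36794363817/326116 ≈ -1.1283e+5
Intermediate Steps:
K = -24 (K = (5 + 8*(⅛))*(-4) = (5 + 1)*(-4) = 6*(-4) = -24)
1/(195*(71 + K) - 335281) - 112826 = 1/(195*(71 - 24) - 335281) - 112826 = 1/(195*47 - 335281) - 112826 = 1/(9165 - 335281) - 112826 = 1/(-326116) - 112826 = -1/326116 - 112826 = -36794363817/326116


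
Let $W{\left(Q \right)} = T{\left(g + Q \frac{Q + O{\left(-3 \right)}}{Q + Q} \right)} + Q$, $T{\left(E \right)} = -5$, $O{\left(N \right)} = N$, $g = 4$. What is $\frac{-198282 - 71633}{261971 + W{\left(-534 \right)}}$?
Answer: $- \frac{269915}{261432} \approx -1.0324$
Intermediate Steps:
$W{\left(Q \right)} = -5 + Q$
$\frac{-198282 - 71633}{261971 + W{\left(-534 \right)}} = \frac{-198282 - 71633}{261971 - 539} = - \frac{269915}{261971 - 539} = - \frac{269915}{261432}$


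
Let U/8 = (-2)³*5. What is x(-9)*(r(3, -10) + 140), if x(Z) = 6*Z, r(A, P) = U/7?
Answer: -35640/7 ≈ -5091.4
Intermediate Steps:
U = -320 (U = 8*((-2)³*5) = 8*(-8*5) = 8*(-40) = -320)
r(A, P) = -320/7
x(-9)*(r(3, -10) + 140) = (6*(-9))*(-320/7 + 140) = -54*660/7 = -35640/7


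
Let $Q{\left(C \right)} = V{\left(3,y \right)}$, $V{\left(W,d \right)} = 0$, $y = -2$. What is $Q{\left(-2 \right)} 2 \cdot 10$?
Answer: $0$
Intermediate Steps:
$Q{\left(C \right)} = 0$
$Q{\left(-2 \right)} 2 \cdot 10 = 0 \cdot 2 \cdot 10 = 0 \cdot 10 = 0$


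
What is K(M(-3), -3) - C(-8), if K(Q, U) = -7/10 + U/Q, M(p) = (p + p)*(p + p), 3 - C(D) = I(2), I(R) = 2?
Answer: -107/60 ≈ -1.7833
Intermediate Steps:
C(D) = 1 (C(D) = 3 - 1*2 = 3 - 2 = 1)
M(p) = 4*p² (M(p) = (2*p)*(2*p) = 4*p²)
K(Q, U) = -7/10 + U/Q (K(Q, U) = -7*⅒ + U/Q = -7/10 + U/Q)
K(M(-3), -3) - C(-8) = (-7/10 - 3/(4*(-3)²)) - 1*1 = (-7/10 - 3/(4*9)) - 1 = (-7/10 - 3/36) - 1 = (-7/10 - 3*1/36) - 1 = (-7/10 - 1/12) - 1 = -47/60 - 1 = -107/60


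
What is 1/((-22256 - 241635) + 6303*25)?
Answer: -1/106316 ≈ -9.4059e-6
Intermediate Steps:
1/((-22256 - 241635) + 6303*25) = 1/(-263891 + 157575) = 1/(-106316) = -1/106316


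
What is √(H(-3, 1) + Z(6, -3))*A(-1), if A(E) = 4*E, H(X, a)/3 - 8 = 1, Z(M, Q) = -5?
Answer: -4*√22 ≈ -18.762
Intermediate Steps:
H(X, a) = 27 (H(X, a) = 24 + 3*1 = 24 + 3 = 27)
√(H(-3, 1) + Z(6, -3))*A(-1) = √(27 - 5)*(4*(-1)) = √22*(-4) = -4*√22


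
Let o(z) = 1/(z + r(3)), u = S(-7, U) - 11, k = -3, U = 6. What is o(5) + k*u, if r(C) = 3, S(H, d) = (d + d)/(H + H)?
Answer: 1999/56 ≈ 35.696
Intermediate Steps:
S(H, d) = d/H (S(H, d) = (2*d)/((2*H)) = (2*d)*(1/(2*H)) = d/H)
u = -83/7 (u = 6/(-7) - 11 = 6*(-⅐) - 11 = -6/7 - 11 = -83/7 ≈ -11.857)
o(z) = 1/(3 + z) (o(z) = 1/(z + 3) = 1/(3 + z))
o(5) + k*u = 1/(3 + 5) - 3*(-83/7) = 1/8 + 249/7 = ⅛ + 249/7 = 1999/56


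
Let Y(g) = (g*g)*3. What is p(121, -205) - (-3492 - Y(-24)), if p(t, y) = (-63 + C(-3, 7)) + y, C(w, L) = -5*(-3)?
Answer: 4967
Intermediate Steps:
C(w, L) = 15
p(t, y) = -48 + y (p(t, y) = (-63 + 15) + y = -48 + y)
Y(g) = 3*g² (Y(g) = g²*3 = 3*g²)
p(121, -205) - (-3492 - Y(-24)) = (-48 - 205) - (-3492 - 3*(-24)²) = -253 - (-3492 - 3*576) = -253 - (-3492 - 1*1728) = -253 - (-3492 - 1728) = -253 - 1*(-5220) = -253 + 5220 = 4967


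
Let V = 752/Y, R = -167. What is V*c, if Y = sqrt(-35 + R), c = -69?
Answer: 25944*I*sqrt(202)/101 ≈ 3650.8*I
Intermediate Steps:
Y = I*sqrt(202) (Y = sqrt(-35 - 167) = sqrt(-202) = I*sqrt(202) ≈ 14.213*I)
V = -376*I*sqrt(202)/101 (V = 752/((I*sqrt(202))) = 752*(-I*sqrt(202)/202) = -376*I*sqrt(202)/101 ≈ -52.911*I)
V*c = -376*I*sqrt(202)/101*(-69) = 25944*I*sqrt(202)/101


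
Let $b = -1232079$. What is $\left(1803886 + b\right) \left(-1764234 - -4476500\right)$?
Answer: $1550892684662$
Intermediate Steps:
$\left(1803886 + b\right) \left(-1764234 - -4476500\right) = \left(1803886 - 1232079\right) \left(-1764234 - -4476500\right) = 571807 \left(-1764234 + 4476500\right) = 571807 \cdot 2712266 = 1550892684662$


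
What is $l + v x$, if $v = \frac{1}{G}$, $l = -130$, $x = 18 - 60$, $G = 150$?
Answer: $- \frac{3257}{25} \approx -130.28$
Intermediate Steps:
$x = -42$
$v = \frac{1}{150} \approx 0.0066667$
$l + v x = -130 + \frac{1}{150} \left(-42\right) = -130 - \frac{7}{25} = - \frac{3257}{25}$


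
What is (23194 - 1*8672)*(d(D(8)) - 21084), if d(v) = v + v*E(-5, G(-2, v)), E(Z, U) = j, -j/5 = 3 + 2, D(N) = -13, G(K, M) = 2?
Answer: -301650984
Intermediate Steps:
j = -25 (j = -5*(3 + 2) = -5*5 = -25)
E(Z, U) = -25
d(v) = -24*v (d(v) = v + v*(-25) = v - 25*v = -24*v)
(23194 - 1*8672)*(d(D(8)) - 21084) = (23194 - 1*8672)*(-24*(-13) - 21084) = (23194 - 8672)*(312 - 21084) = 14522*(-20772) = -301650984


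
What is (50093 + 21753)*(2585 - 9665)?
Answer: -508669680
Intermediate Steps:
(50093 + 21753)*(2585 - 9665) = 71846*(-7080) = -508669680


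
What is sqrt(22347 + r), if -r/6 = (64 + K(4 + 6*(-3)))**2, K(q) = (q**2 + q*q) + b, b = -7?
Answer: I*sqrt(1187259) ≈ 1089.6*I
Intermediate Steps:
K(q) = -7 + 2*q**2 (K(q) = (q**2 + q*q) - 7 = (q**2 + q**2) - 7 = 2*q**2 - 7 = -7 + 2*q**2)
r = -1209606 (r = -6*(64 + (-7 + 2*(4 + 6*(-3))**2))**2 = -6*(64 + (-7 + 2*(4 - 18)**2))**2 = -6*(64 + (-7 + 2*(-14)**2))**2 = -6*(64 + (-7 + 2*196))**2 = -6*(64 + (-7 + 392))**2 = -6*(64 + 385)**2 = -6*449**2 = -6*201601 = -1209606)
sqrt(22347 + r) = sqrt(22347 - 1209606) = sqrt(-1187259) = I*sqrt(1187259)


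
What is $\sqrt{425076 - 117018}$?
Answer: $\sqrt{308058} \approx 555.03$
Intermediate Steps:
$\sqrt{425076 - 117018} = \sqrt{308058}$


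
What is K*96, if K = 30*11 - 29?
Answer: 28896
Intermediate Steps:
K = 301 (K = 330 - 29 = 301)
K*96 = 301*96 = 28896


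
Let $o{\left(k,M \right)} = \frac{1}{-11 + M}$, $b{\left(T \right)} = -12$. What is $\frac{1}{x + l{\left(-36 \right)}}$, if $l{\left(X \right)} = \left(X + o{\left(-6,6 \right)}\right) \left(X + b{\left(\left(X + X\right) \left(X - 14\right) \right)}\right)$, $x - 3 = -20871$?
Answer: $- \frac{5}{95652} \approx -5.2273 \cdot 10^{-5}$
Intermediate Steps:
$x = -20868$ ($x = 3 - 20871 = -20868$)
$l{\left(X \right)} = \left(-12 + X\right) \left(- \frac{1}{5} + X\right)$ ($l{\left(X \right)} = \left(X + \frac{1}{-11 + 6}\right) \left(X - 12\right) = \left(X + \frac{1}{-5}\right) \left(-12 + X\right) = \left(X - \frac{1}{5}\right) \left(-12 + X\right) = \left(- \frac{1}{5} + X\right) \left(-12 + X\right) = \left(-12 + X\right) \left(- \frac{1}{5} + X\right)$)
$\frac{1}{x + l{\left(-36 \right)}} = \frac{1}{-20868 + \left(\frac{12}{5} + \left(-36\right)^{2} - - \frac{2196}{5}\right)} = \frac{1}{-20868 + \left(\frac{12}{5} + 1296 + \frac{2196}{5}\right)} = \frac{1}{-20868 + \frac{8688}{5}} = \frac{1}{- \frac{95652}{5}} = - \frac{5}{95652}$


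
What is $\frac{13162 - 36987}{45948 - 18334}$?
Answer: $- \frac{23825}{27614} \approx -0.86279$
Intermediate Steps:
$\frac{13162 - 36987}{45948 - 18334} = - \frac{23825}{27614}$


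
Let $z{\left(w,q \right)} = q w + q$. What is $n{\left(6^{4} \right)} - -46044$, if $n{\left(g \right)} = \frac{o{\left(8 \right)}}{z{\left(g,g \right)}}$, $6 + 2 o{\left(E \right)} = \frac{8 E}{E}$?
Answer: $\frac{77395912129}{1680912} \approx 46044.0$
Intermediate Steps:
$o{\left(E \right)} = 1$ ($o{\left(E \right)} = -3 + \frac{8 E \frac{1}{E}}{2} = -3 + \frac{1}{2} \cdot 8 = -3 + 4 = 1$)
$z{\left(w,q \right)} = q + q w$
$n{\left(g \right)} = \frac{1}{g \left(1 + g\right)}$ ($n{\left(g \right)} = 1 \frac{1}{g \left(1 + g\right)} = \frac{1}{g \left(1 + g\right)}$)
$n{\left(6^{4} \right)} - -46044 = \frac{1}{6^{4} \left(1 + 6^{4}\right)} - -46044 = \frac{1}{1296 \left(1 + 1296\right)} + 46044 = \frac{1}{1296 \cdot 1297} + 46044 = \frac{1}{1296} \cdot \frac{1}{1297} + 46044 = \frac{1}{1680912} + 46044 = \frac{77395912129}{1680912}$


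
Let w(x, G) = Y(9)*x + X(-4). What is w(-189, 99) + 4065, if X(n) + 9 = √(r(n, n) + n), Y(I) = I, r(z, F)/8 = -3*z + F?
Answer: 2355 + 2*√15 ≈ 2362.7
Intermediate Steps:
r(z, F) = -24*z + 8*F (r(z, F) = 8*(-3*z + F) = 8*(F - 3*z) = -24*z + 8*F)
X(n) = -9 + √15*√(-n) (X(n) = -9 + √((-24*n + 8*n) + n) = -9 + √(-16*n + n) = -9 + √(-15*n) = -9 + √15*√(-n))
w(x, G) = -9 + 2*√15 + 9*x (w(x, G) = 9*x + (-9 + √15*√(-1*(-4))) = 9*x + (-9 + √15*√4) = 9*x + (-9 + √15*2) = 9*x + (-9 + 2*√15) = -9 + 2*√15 + 9*x)
w(-189, 99) + 4065 = (-9 + 2*√15 + 9*(-189)) + 4065 = (-9 + 2*√15 - 1701) + 4065 = (-1710 + 2*√15) + 4065 = 2355 + 2*√15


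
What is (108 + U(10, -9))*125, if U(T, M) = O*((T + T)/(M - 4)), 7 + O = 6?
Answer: 178000/13 ≈ 13692.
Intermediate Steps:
O = -1 (O = -7 + 6 = -1)
U(T, M) = -2*T/(-4 + M) (U(T, M) = -(T + T)/(M - 4) = -2*T/(-4 + M))
(108 + U(10, -9))*125 = (108 - 2*10/(-4 - 9))*125 = (108 - 2*10/(-13))*125 = (108 - 2*10*(-1/13))*125 = (108 + 20/13)*125 = (1424/13)*125 = 178000/13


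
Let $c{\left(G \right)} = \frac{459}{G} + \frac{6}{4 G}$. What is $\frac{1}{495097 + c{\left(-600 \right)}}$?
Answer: $\frac{400}{198038493} \approx 2.0198 \cdot 10^{-6}$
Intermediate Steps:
$c{\left(G \right)} = \frac{921}{2 G}$ ($c{\left(G \right)} = \frac{459}{G} + 6 \frac{1}{4 G} = \frac{459}{G} + \frac{3}{2 G} = \frac{921}{2 G}$)
$\frac{1}{495097 + c{\left(-600 \right)}} = \frac{1}{495097 + \frac{921}{2 \left(-600\right)}} = \frac{1}{495097 + \frac{921}{2} \left(- \frac{1}{600}\right)} = \frac{1}{495097 - \frac{307}{400}} = \frac{1}{\frac{198038493}{400}} = \frac{400}{198038493}$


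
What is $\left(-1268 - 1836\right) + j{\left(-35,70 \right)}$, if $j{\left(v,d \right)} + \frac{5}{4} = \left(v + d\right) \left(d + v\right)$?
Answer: $- \frac{7521}{4} \approx -1880.3$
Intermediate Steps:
$j{\left(v,d \right)} = - \frac{5}{4} + \left(d + v\right)^{2}$ ($j{\left(v,d \right)} = - \frac{5}{4} + \left(v + d\right) \left(d + v\right) = - \frac{5}{4} + \left(d + v\right) \left(d + v\right) = - \frac{5}{4} + \left(d + v\right)^{2}$)
$\left(-1268 - 1836\right) + j{\left(-35,70 \right)} = \left(-1268 - 1836\right) - \left(\frac{5}{4} - \left(70 - 35\right)^{2}\right) = -3104 - \left(\frac{5}{4} - 35^{2}\right) = -3104 + \left(- \frac{5}{4} + 1225\right) = -3104 + \frac{4895}{4} = - \frac{7521}{4}$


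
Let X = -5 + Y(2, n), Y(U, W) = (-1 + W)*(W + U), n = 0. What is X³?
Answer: -343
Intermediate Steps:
Y(U, W) = (-1 + W)*(U + W)
X = -7 (X = -5 + (0² - 1*2 - 1*0 + 2*0) = -5 + (0 - 2 + 0 + 0) = -5 - 2 = -7)
X³ = (-7)³ = -343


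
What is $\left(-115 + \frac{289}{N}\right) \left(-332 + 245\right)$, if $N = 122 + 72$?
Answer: $\frac{1915827}{194} \approx 9875.4$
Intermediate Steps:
$N = 194$
$\left(-115 + \frac{289}{N}\right) \left(-332 + 245\right) = \left(-115 + \frac{289}{194}\right) \left(-332 + 245\right) = \left(-115 + 289 \cdot \frac{1}{194}\right) \left(-87\right) = \left(-115 + \frac{289}{194}\right) \left(-87\right) = \left(- \frac{22021}{194}\right) \left(-87\right) = \frac{1915827}{194}$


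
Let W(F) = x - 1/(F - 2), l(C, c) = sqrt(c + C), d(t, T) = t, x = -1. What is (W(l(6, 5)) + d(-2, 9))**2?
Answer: 540/49 + 46*sqrt(11)/49 ≈ 14.134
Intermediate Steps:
l(C, c) = sqrt(C + c)
W(F) = -1 - 1/(-2 + F) (W(F) = -1 - 1/(F - 2) = -1 - 1/(-2 + F))
(W(l(6, 5)) + d(-2, 9))**2 = ((1 - sqrt(6 + 5))/(-2 + sqrt(6 + 5)) - 2)**2 = ((1 - sqrt(11))/(-2 + sqrt(11)) - 2)**2 = (-2 + (1 - sqrt(11))/(-2 + sqrt(11)))**2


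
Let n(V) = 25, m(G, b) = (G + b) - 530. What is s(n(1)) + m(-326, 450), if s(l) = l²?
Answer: 219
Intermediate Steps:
m(G, b) = -530 + G + b
s(n(1)) + m(-326, 450) = 25² + (-530 - 326 + 450) = 625 - 406 = 219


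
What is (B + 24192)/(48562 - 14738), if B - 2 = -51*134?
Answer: 155/302 ≈ 0.51324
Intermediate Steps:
B = -6832 (B = 2 - 51*134 = 2 - 6834 = -6832)
(B + 24192)/(48562 - 14738) = (-6832 + 24192)/(48562 - 14738) = 17360/33824 = 17360*(1/33824) = 155/302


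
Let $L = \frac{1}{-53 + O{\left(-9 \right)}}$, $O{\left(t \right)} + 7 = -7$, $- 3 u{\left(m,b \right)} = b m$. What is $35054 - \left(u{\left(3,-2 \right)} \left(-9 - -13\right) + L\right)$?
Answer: $\frac{2348083}{67} \approx 35046.0$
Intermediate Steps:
$u{\left(m,b \right)} = - \frac{b m}{3}$
$O{\left(t \right)} = -14$ ($O{\left(t \right)} = -7 - 7 = -14$)
$L = - \frac{1}{67}$ ($L = \frac{1}{-53 - 14} = \frac{1}{-67} = - \frac{1}{67} \approx -0.014925$)
$35054 - \left(u{\left(3,-2 \right)} \left(-9 - -13\right) + L\right) = 35054 - \left(\left(- \frac{1}{3}\right) \left(-2\right) 3 \left(-9 - -13\right) - \frac{1}{67}\right) = 35054 - \left(2 \left(-9 + 13\right) - \frac{1}{67}\right) = 35054 - \left(2 \cdot 4 - \frac{1}{67}\right) = 35054 - \left(8 - \frac{1}{67}\right) = 35054 - \frac{535}{67} = \frac{2348083}{67}$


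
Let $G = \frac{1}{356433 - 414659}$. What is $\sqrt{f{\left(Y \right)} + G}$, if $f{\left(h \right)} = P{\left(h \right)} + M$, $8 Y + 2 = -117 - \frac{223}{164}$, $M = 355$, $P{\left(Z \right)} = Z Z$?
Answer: $\frac{\sqrt{848164482778992393}}{38196256} \approx 24.111$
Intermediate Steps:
$P{\left(Z \right)} = Z^{2}$
$G = - \frac{1}{58226}$ ($G = \frac{1}{-58226} = - \frac{1}{58226} \approx -1.7174 \cdot 10^{-5}$)
$Y = - \frac{19739}{1312}$ ($Y = - \frac{1}{4} + \frac{-117 - \frac{223}{164}}{8} = - \frac{1}{4} + \frac{1}{8} \left(- \frac{19411}{164}\right) = - \frac{1}{4} - \frac{19411}{1312} = - \frac{19739}{1312} \approx -15.045$)
$f{\left(h \right)} = 355 + h^{2}$ ($f{\left(h \right)} = h^{2} + 355 = 355 + h^{2}$)
$\sqrt{f{\left(Y \right)} + G} = \sqrt{\left(355 + \left(- \frac{19739}{1312}\right)^{2}\right) - \frac{1}{58226}} = \sqrt{\left(355 + \frac{389628121}{1721344}\right) - \frac{1}{58226}} = \sqrt{\frac{1000705241}{1721344} - \frac{1}{58226}} = \sqrt{\frac{29133530820561}{50113487872}} = \frac{\sqrt{848164482778992393}}{38196256}$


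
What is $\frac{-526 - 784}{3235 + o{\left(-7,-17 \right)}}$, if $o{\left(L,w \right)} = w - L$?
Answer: $- \frac{262}{645} \approx -0.4062$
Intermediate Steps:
$\frac{-526 - 784}{3235 + o{\left(-7,-17 \right)}} = \frac{-526 - 784}{3235 - 10} = - \frac{1310}{3235 + \left(-17 + 7\right)} = - \frac{1310}{3235 - 10} = - \frac{1310}{3225} = \left(-1310\right) \frac{1}{3225} = - \frac{262}{645}$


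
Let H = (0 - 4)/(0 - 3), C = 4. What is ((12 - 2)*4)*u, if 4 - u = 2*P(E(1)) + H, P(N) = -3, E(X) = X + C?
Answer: 1040/3 ≈ 346.67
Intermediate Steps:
E(X) = 4 + X (E(X) = X + 4 = 4 + X)
H = 4/3 (H = -4/(-3) = -4*(-1/3) = 4/3 ≈ 1.3333)
u = 26/3 (u = 4 - (2*(-3) + 4/3) = 4 - (-6 + 4/3) = 4 - 1*(-14/3) = 4 + 14/3 = 26/3 ≈ 8.6667)
((12 - 2)*4)*u = ((12 - 2)*4)*(26/3) = (10*4)*(26/3) = 40*(26/3) = 1040/3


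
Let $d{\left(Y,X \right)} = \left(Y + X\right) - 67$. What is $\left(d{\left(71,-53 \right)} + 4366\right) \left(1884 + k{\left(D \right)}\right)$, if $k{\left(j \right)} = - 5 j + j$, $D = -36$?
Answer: $8754876$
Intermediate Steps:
$d{\left(Y,X \right)} = -67 + X + Y$ ($d{\left(Y,X \right)} = \left(X + Y\right) - 67 = -67 + X + Y$)
$k{\left(j \right)} = - 4 j$
$\left(d{\left(71,-53 \right)} + 4366\right) \left(1884 + k{\left(D \right)}\right) = \left(\left(-67 - 53 + 71\right) + 4366\right) \left(1884 - -144\right) = \left(-49 + 4366\right) \left(1884 + 144\right) = 4317 \cdot 2028 = 8754876$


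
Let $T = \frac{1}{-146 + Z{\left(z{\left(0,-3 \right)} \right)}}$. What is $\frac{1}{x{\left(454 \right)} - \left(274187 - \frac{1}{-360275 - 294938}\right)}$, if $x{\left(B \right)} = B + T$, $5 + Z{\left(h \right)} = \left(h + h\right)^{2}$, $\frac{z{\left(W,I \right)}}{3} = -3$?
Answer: $- \frac{113351849}{31028141027277} \approx -3.6532 \cdot 10^{-6}$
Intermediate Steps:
$z{\left(W,I \right)} = -9$ ($z{\left(W,I \right)} = 3 \left(-3\right) = -9$)
$Z{\left(h \right)} = -5 + 4 h^{2}$ ($Z{\left(h \right)} = -5 + \left(h + h\right)^{2} = -5 + \left(2 h\right)^{2} = -5 + 4 h^{2}$)
$T = \frac{1}{173}$ ($T = \frac{1}{-146 - \left(5 - 4 \left(-9\right)^{2}\right)} = \frac{1}{-146 + \left(-5 + 4 \cdot 81\right)} = \frac{1}{-146 + \left(-5 + 324\right)} = \frac{1}{-146 + 319} = \frac{1}{173} \approx 0.0057803$)
$x{\left(B \right)} = \frac{1}{173} + B$ ($x{\left(B \right)} = B + \frac{1}{173} = \frac{1}{173} + B$)
$\frac{1}{x{\left(454 \right)} - \left(274187 - \frac{1}{-360275 - 294938}\right)} = \frac{1}{\left(\frac{1}{173} + 454\right) - \left(274187 - \frac{1}{-360275 - 294938}\right)} = \frac{1}{\frac{78543}{173} - \left(274187 - \frac{1}{-655213}\right)} = \frac{1}{\frac{78543}{173} - \frac{179650886832}{655213}} = \frac{1}{- \frac{31028141027277}{113351849}} = - \frac{113351849}{31028141027277}$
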